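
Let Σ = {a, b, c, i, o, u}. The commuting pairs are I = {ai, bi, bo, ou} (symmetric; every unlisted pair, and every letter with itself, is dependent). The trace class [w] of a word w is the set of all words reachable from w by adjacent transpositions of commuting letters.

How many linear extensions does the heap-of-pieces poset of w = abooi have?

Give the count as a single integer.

piece 0:a — minimal
piece 1:b rests on {0:a}
piece 2:o rests on {0:a}
piece 3:o rests on {2:o}
piece 4:i rests on {3:o}
minimal pieces: {0:a}
ways to finish when only these pieces remain (= sum over removing one remaining piece with nothing left below it):
  1 left: {1}→1  {4}→1
  2 left: {1,4}→2  {3,4}→1
  3 left: {1,3,4}→3  {2,3,4}→1
  placing 0:a first → 4 extensions

4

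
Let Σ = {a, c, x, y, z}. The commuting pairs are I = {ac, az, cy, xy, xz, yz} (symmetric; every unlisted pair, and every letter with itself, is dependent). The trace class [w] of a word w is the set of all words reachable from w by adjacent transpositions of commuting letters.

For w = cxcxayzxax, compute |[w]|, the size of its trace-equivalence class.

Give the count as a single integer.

14

piece 0:c — minimal
piece 1:x rests on {0:c}
piece 2:c rests on {1:x}
piece 3:x rests on {2:c}
piece 4:a rests on {3:x}
piece 5:y rests on {4:a}
piece 6:z rests on {2:c}
piece 7:x rests on {4:a}
piece 8:a rests on {5:y, 7:x}
piece 9:x rests on {8:a}
minimal pieces: {0:c}
ways to finish when only these pieces remain (= sum over removing one remaining piece with nothing left below it):
  1 left: {6}→1  {9}→1
  2 left: {6,9}→2  {8,9}→1
  3 left: {5,8,9}→1  {6,8,9}→3  {7,8,9}→1
  4 left: {5,6,8,9}→4  {5,7,8,9}→2  {6,7,8,9}→4
  5 left: {4,5,7,8,9}→2  {5,6,7,8,9}→10
  6 left: {3,4,5,7,8,9}→2  {4,5,6,7,8,9}→12
  7 left: {3,4,5,6,7,8,9}→14
  8 left: {2,3,4,5,6,7,8,9}→14
  placing 0:c first → 14 extensions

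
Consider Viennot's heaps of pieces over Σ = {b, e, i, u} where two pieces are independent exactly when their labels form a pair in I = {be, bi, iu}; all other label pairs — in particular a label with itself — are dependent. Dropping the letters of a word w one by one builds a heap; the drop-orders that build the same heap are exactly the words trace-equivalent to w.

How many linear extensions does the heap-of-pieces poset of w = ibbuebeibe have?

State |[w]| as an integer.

drop 0:i onto floor
drop 1:b onto floor
drop 2:b onto {1:b}
drop 3:u onto {2:b}
drop 4:e onto {0:i, 3:u}
drop 5:b onto {3:u}
drop 6:e onto {4:e}
drop 7:i onto {6:e}
drop 8:b onto {5:b}
drop 9:e onto {7:i}
ground layer = {0:i, 1:b}
drop-orders for the pieces not yet dropped (sum over which currently-grounded one goes next):
  1 to go: {8} 1  {9} 1
  2 to go: {5,8} 1  {7,9} 1  {8,9} 2
  3 to go: {5,8,9} 3  {6,7,9} 1  {7,8,9} 3
  4 to go: {4,6,7,9} 1  {5,7,8,9} 6  {6,7,8,9} 4
  5 to go: {0,4,6,7,9} 1  {4,6,7,8,9} 5  {5,6,7,8,9} 10
  6 to go: {0,4,6,7,8,9} 6  {4,5,6,7,8,9} 15
  7 to go: {0,4,5,6,7,8,9} 21  {3,4,5,6,7,8,9} 15
  8 to go: {0,3,4,5,6,7,8,9} 36  {2,3,4,5,6,7,8,9} 15
  if 0:i drops first: 15 orders
  if 1:b drops first: 51 orders
heap linearizations: 66

66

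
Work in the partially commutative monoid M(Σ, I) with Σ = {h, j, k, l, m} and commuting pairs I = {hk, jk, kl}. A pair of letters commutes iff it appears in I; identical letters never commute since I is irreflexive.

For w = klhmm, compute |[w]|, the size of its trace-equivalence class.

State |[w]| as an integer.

3

drop 0:k onto floor
drop 1:l onto floor
drop 2:h onto {1:l}
drop 3:m onto {0:k, 2:h}
drop 4:m onto {3:m}
ground layer = {0:k, 1:l}
drop-orders for the pieces not yet dropped (sum over which currently-grounded one goes next):
  1 to go: {4} 1
  2 to go: {3,4} 1
  3 to go: {0,3,4} 1  {2,3,4} 1
  if 0:k drops first: 1 orders
  if 1:l drops first: 2 orders
heap linearizations: 3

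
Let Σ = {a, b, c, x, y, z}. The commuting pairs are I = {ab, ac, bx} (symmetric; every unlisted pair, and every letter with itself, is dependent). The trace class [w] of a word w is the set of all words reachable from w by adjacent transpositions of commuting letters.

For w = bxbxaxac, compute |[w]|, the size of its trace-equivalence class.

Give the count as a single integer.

36

piece 0:b — minimal
piece 1:x — minimal
piece 2:b rests on {0:b}
piece 3:x rests on {1:x}
piece 4:a rests on {3:x}
piece 5:x rests on {4:a}
piece 6:a rests on {5:x}
piece 7:c rests on {2:b, 5:x}
minimal pieces: {0:b, 1:x}
ways to finish when only these pieces remain (= sum over removing one remaining piece with nothing left below it):
  1 left: {6}→1  {7}→1
  2 left: {2,7}→1  {6,7}→2
  3 left: {0,2,7}→1  {2,6,7}→3  {5,6,7}→2
  4 left: {0,2,6,7}→4  {2,5,6,7}→5  {4,5,6,7}→2
  5 left: {0,2,5,6,7}→9  {2,4,5,6,7}→7  {3,4,5,6,7}→2
  6 left: {0,2,4,5,6,7}→16  {1,3,4,5,6,7}→2  {2,3,4,5,6,7}→9
  placing 0:b first → 11 extensions
  placing 1:x first → 25 extensions
total linear extensions = 36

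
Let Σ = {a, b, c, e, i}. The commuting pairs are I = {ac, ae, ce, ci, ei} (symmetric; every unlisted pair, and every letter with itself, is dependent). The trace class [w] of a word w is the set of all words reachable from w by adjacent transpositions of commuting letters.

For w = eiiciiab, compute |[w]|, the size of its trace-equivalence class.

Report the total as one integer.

0(e) covers ∅
1(i) covers ∅
2(i) covers 1:i
3(c) covers ∅
4(i) covers 2:i
5(i) covers 4:i
6(a) covers 5:i
7(b) covers 0:e, 3:c, 6:a
floor of heap: 0:e, 1:i, 3:c
completions by unplaced set U, small U first (add the entries for U minus each lowest piece of U):
  |U|=1: {7}:1
  |U|=2: {0,7}:1  {3,7}:1  {6,7}:1
  |U|=3: {0,3,7}:2  {0,6,7}:2  {3,6,7}:2  {5,6,7}:1
  |U|=4: {0,3,6,7}:6  {0,5,6,7}:3  {3,5,6,7}:3  {4,5,6,7}:1
  |U|=5: {0,3,5,6,7}:12  {0,4,5,6,7}:4  {2,4,5,6,7}:1  {3,4,5,6,7}:4
  |U|=6: {0,2,4,5,6,7}:5  {0,3,4,5,6,7}:20  {1,2,4,5,6,7}:1  {2,3,4,5,6,7}:5
  start at 0(e): 6
  start at 1(i): 30
  start at 3(c): 6
sum over floor = 42

42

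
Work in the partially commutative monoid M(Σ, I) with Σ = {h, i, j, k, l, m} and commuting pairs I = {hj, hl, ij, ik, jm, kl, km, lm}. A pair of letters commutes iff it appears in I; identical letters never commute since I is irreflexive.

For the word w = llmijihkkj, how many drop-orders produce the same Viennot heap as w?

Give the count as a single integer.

13

#0=l has no predecessor
#1=l depends on [0:l]
#2=m has no predecessor
#3=i depends on [1:l, 2:m]
#4=j depends on [1:l]
#5=i depends on [3:i]
#6=h depends on [5:i]
#7=k depends on [4:j, 6:h]
#8=k depends on [7:k]
#9=j depends on [8:k]
sources: [0:l, 2:m]
N(rest) = Σ N(rest − s) over sources s of rest; N(one piece) = 1:
  size 1 → [9]=1
  size 2 → [8,9]=1
  size 3 → [7,8,9]=1
  size 4 → [4,7,8,9]=1  [6,7,8,9]=1
  size 5 → [4,6,7,8,9]=2  [5,6,7,8,9]=1
  size 6 → [3,5,6,7,8,9]=1  [4,5,6,7,8,9]=3
  size 7 → [2,3,5,6,7,8,9]=1  [3,4,5,6,7,8,9]=4
  size 8 → [1,3,4,5,6,7,8,9]=4  [2,3,4,5,6,7,8,9]=5
  first=0(l) contributes 9
  first=2(m) contributes 4
|[w]| = 13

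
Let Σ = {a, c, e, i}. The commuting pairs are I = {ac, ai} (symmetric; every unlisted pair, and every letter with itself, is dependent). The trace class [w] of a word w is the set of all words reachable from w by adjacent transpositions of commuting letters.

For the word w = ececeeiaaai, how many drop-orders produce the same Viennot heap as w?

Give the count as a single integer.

0(e) covers ∅
1(c) covers 0:e
2(e) covers 1:c
3(c) covers 2:e
4(e) covers 3:c
5(e) covers 4:e
6(i) covers 5:e
7(a) covers 5:e
8(a) covers 7:a
9(a) covers 8:a
10(i) covers 6:i
floor of heap: 0:e
completions by unplaced set U, small U first (add the entries for U minus each lowest piece of U):
  |U|=1: {9}:1  {10}:1
  |U|=2: {6,10}:1  {8,9}:1  {9,10}:2
  |U|=3: {6,9,10}:3  {7,8,9}:1  {8,9,10}:3
  |U|=4: {6,8,9,10}:6  {7,8,9,10}:4
  |U|=5: {6,7,8,9,10}:10
  |U|=6: {5,6,7,8,9,10}:10
  |U|=7: {4,5,6,7,8,9,10}:10
  |U|=8: {3,4,5,6,7,8,9,10}:10
  |U|=9: {2,3,4,5,6,7,8,9,10}:10
  start at 0(e): 10

10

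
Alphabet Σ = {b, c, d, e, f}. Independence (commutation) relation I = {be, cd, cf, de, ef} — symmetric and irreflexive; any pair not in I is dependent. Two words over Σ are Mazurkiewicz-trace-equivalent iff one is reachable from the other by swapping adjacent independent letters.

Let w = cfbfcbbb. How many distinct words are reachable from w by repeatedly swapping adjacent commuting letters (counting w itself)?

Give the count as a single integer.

#0=c has no predecessor
#1=f has no predecessor
#2=b depends on [0:c, 1:f]
#3=f depends on [2:b]
#4=c depends on [2:b]
#5=b depends on [3:f, 4:c]
#6=b depends on [5:b]
#7=b depends on [6:b]
sources: [0:c, 1:f]
N(rest) = Σ N(rest − s) over sources s of rest; N(one piece) = 1:
  size 1 → [7]=1
  size 2 → [6,7]=1
  size 3 → [5,6,7]=1
  size 4 → [3,5,6,7]=1  [4,5,6,7]=1
  size 5 → [3,4,5,6,7]=2
  size 6 → [2,3,4,5,6,7]=2
  first=0(c) contributes 2
  first=1(f) contributes 2
|[w]| = 4

4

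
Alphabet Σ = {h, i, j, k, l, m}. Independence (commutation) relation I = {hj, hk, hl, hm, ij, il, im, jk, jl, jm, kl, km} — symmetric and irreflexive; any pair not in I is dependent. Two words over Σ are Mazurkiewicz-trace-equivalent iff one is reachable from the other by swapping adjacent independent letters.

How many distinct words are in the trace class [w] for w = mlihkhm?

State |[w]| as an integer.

#0=m has no predecessor
#1=l depends on [0:m]
#2=i has no predecessor
#3=h depends on [2:i]
#4=k depends on [2:i]
#5=h depends on [3:h]
#6=m depends on [1:l]
sources: [0:m, 2:i]
N(rest) = Σ N(rest − s) over sources s of rest; N(one piece) = 1:
  size 1 → [4]=1  [5]=1  [6]=1
  size 2 → [1,6]=1  [3,5]=1  [4,5]=2  [4,6]=2  [5,6]=2
  size 3 → [0,1,6]=1  [1,4,6]=3  [1,5,6]=3  [3,4,5]=3  [3,5,6]=3  [4,5,6]=6
  size 4 → [0,1,4,6]=4  [0,1,5,6]=4  [1,3,5,6]=6  [1,4,5,6]=12  [2,3,4,5]=3  [3,4,5,6]=12
  size 5 → [0,1,3,5,6]=10  [0,1,4,5,6]=20  [1,3,4,5,6]=30  [2,3,4,5,6]=15
  first=0(m) contributes 45
  first=2(i) contributes 60
|[w]| = 105

105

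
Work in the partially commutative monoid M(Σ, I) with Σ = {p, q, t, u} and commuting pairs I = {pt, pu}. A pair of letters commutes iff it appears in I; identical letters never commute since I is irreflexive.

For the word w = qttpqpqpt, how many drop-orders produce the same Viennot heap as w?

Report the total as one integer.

drop 0:q onto floor
drop 1:t onto {0:q}
drop 2:t onto {1:t}
drop 3:p onto {0:q}
drop 4:q onto {2:t, 3:p}
drop 5:p onto {4:q}
drop 6:q onto {5:p}
drop 7:p onto {6:q}
drop 8:t onto {6:q}
ground layer = {0:q}
drop-orders for the pieces not yet dropped (sum over which currently-grounded one goes next):
  1 to go: {7} 1  {8} 1
  2 to go: {7,8} 2
  3 to go: {6,7,8} 2
  4 to go: {5,6,7,8} 2
  5 to go: {4,5,6,7,8} 2
  6 to go: {2,4,5,6,7,8} 2  {3,4,5,6,7,8} 2
  7 to go: {1,2,4,5,6,7,8} 2  {2,3,4,5,6,7,8} 4
  if 0:q drops first: 6 orders

6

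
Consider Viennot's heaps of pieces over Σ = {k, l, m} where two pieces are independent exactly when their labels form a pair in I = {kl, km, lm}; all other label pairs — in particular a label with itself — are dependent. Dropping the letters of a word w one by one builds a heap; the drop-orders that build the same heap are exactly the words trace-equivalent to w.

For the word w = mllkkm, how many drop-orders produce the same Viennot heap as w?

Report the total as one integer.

90

#0=m has no predecessor
#1=l has no predecessor
#2=l depends on [1:l]
#3=k has no predecessor
#4=k depends on [3:k]
#5=m depends on [0:m]
sources: [0:m, 1:l, 3:k]
N(rest) = Σ N(rest − s) over sources s of rest; N(one piece) = 1:
  size 1 → [2]=1  [4]=1  [5]=1
  size 2 → [0,5]=1  [1,2]=1  [2,4]=2  [2,5]=2  [3,4]=1  [4,5]=2
  size 3 → [0,2,5]=3  [0,4,5]=3  [1,2,4]=3  [1,2,5]=3  [2,3,4]=3  [2,4,5]=6  [3,4,5]=3
  size 4 → [0,1,2,5]=6  [0,2,4,5]=12  [0,3,4,5]=6  [1,2,3,4]=6  [1,2,4,5]=12  [2,3,4,5]=12
  first=0(m) contributes 30
  first=1(l) contributes 30
  first=3(k) contributes 30
|[w]| = 90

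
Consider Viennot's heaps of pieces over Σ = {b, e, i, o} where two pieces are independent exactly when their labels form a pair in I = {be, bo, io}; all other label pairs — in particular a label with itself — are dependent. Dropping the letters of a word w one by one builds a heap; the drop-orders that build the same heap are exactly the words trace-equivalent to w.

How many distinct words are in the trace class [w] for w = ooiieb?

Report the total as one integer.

piece 0:o — minimal
piece 1:o rests on {0:o}
piece 2:i — minimal
piece 3:i rests on {2:i}
piece 4:e rests on {1:o, 3:i}
piece 5:b rests on {3:i}
minimal pieces: {0:o, 2:i}
ways to finish when only these pieces remain (= sum over removing one remaining piece with nothing left below it):
  1 left: {4}→1  {5}→1
  2 left: {1,4}→1  {4,5}→2
  3 left: {0,1,4}→1  {1,4,5}→3  {3,4,5}→2
  4 left: {0,1,4,5}→4  {1,3,4,5}→5  {2,3,4,5}→2
  placing 0:o first → 7 extensions
  placing 2:i first → 9 extensions
total linear extensions = 16

16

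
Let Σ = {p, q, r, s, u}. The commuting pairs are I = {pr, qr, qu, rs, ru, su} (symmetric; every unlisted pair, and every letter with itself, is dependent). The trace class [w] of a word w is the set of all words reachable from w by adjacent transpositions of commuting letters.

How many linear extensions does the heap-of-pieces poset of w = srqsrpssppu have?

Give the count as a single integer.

55

drop 0:s onto floor
drop 1:r onto floor
drop 2:q onto {0:s}
drop 3:s onto {2:q}
drop 4:r onto {1:r}
drop 5:p onto {3:s}
drop 6:s onto {5:p}
drop 7:s onto {6:s}
drop 8:p onto {7:s}
drop 9:p onto {8:p}
drop 10:u onto {9:p}
ground layer = {0:s, 1:r}
drop-orders for the pieces not yet dropped (sum over which currently-grounded one goes next):
  1 to go: {4} 1  {10} 1
  2 to go: {1,4} 1  {4,10} 2  {9,10} 1
  3 to go: {1,4,10} 3  {4,9,10} 3  {8,9,10} 1
  4 to go: {1,4,9,10} 6  {4,8,9,10} 4  {7,8,9,10} 1
  5 to go: {1,4,8,9,10} 10  {4,7,8,9,10} 5  {6,7,8,9,10} 1
  6 to go: {1,4,7,8,9,10} 15  {4,6,7,8,9,10} 6  {5,6,7,8,9,10} 1
  7 to go: {1,4,6,7,8,9,10} 21  {3,5,6,7,8,9,10} 1  {4,5,6,7,8,9,10} 7
  8 to go: {1,4,5,6,7,8,9,10} 28  {2,3,5,6,7,8,9,10} 1  {3,4,5,6,7,8,9,10} 8
  9 to go: {0,2,3,5,6,7,8,9,10} 1  {1,3,4,5,6,7,8,9,10} 36  {2,3,4,5,6,7,8,9,10} 9
  if 0:s drops first: 45 orders
  if 1:r drops first: 10 orders
heap linearizations: 55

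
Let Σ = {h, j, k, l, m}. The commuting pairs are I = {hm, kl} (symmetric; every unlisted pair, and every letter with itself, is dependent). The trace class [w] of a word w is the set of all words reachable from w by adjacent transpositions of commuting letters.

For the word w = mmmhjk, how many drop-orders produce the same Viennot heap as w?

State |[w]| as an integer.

4

#0=m has no predecessor
#1=m depends on [0:m]
#2=m depends on [1:m]
#3=h has no predecessor
#4=j depends on [2:m, 3:h]
#5=k depends on [4:j]
sources: [0:m, 3:h]
N(rest) = Σ N(rest − s) over sources s of rest; N(one piece) = 1:
  size 1 → [5]=1
  size 2 → [4,5]=1
  size 3 → [2,4,5]=1  [3,4,5]=1
  size 4 → [1,2,4,5]=1  [2,3,4,5]=2
  first=0(m) contributes 3
  first=3(h) contributes 1
|[w]| = 4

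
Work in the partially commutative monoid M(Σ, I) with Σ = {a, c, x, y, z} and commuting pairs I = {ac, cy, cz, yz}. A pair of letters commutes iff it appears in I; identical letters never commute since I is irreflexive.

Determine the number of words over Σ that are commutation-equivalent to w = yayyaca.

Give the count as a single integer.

piece 0:y — minimal
piece 1:a rests on {0:y}
piece 2:y rests on {1:a}
piece 3:y rests on {2:y}
piece 4:a rests on {3:y}
piece 5:c — minimal
piece 6:a rests on {4:a}
minimal pieces: {0:y, 5:c}
ways to finish when only these pieces remain (= sum over removing one remaining piece with nothing left below it):
  1 left: {5}→1  {6}→1
  2 left: {4,6}→1  {5,6}→2
  3 left: {3,4,6}→1  {4,5,6}→3
  4 left: {2,3,4,6}→1  {3,4,5,6}→4
  5 left: {1,2,3,4,6}→1  {2,3,4,5,6}→5
  placing 0:y first → 6 extensions
  placing 5:c first → 1 extensions
total linear extensions = 7

7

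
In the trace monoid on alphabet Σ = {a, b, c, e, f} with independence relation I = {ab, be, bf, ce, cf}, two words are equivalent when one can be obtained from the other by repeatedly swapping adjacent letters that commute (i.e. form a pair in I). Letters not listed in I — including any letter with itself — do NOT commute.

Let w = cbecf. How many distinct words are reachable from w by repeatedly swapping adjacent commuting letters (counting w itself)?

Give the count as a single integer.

10

#0=c has no predecessor
#1=b depends on [0:c]
#2=e has no predecessor
#3=c depends on [1:b]
#4=f depends on [2:e]
sources: [0:c, 2:e]
N(rest) = Σ N(rest − s) over sources s of rest; N(one piece) = 1:
  size 1 → [3]=1  [4]=1
  size 2 → [1,3]=1  [2,4]=1  [3,4]=2
  size 3 → [0,1,3]=1  [1,3,4]=3  [2,3,4]=3
  first=0(c) contributes 6
  first=2(e) contributes 4
|[w]| = 10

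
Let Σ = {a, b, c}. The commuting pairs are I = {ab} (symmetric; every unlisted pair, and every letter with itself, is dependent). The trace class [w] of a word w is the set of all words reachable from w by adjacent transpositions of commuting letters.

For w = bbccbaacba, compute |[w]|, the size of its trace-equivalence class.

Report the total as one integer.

6

0(b) covers ∅
1(b) covers 0:b
2(c) covers 1:b
3(c) covers 2:c
4(b) covers 3:c
5(a) covers 3:c
6(a) covers 5:a
7(c) covers 4:b, 6:a
8(b) covers 7:c
9(a) covers 7:c
floor of heap: 0:b
completions by unplaced set U, small U first (add the entries for U minus each lowest piece of U):
  |U|=1: {8}:1  {9}:1
  |U|=2: {8,9}:2
  |U|=3: {7,8,9}:2
  |U|=4: {4,7,8,9}:2  {6,7,8,9}:2
  |U|=5: {4,6,7,8,9}:4  {5,6,7,8,9}:2
  |U|=6: {4,5,6,7,8,9}:6
  |U|=7: {3,4,5,6,7,8,9}:6
  |U|=8: {2,3,4,5,6,7,8,9}:6
  start at 0(b): 6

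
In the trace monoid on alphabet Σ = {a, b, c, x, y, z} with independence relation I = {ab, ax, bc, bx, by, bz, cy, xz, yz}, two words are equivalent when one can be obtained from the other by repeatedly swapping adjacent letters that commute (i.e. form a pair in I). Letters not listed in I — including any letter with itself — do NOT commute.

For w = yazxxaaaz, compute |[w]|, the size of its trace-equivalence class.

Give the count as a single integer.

piece 0:y — minimal
piece 1:a rests on {0:y}
piece 2:z rests on {1:a}
piece 3:x rests on {0:y}
piece 4:x rests on {3:x}
piece 5:a rests on {2:z}
piece 6:a rests on {5:a}
piece 7:a rests on {6:a}
piece 8:z rests on {7:a}
minimal pieces: {0:y}
ways to finish when only these pieces remain (= sum over removing one remaining piece with nothing left below it):
  1 left: {4}→1  {8}→1
  2 left: {3,4}→1  {4,8}→2  {7,8}→1
  3 left: {3,4,8}→3  {4,7,8}→3  {6,7,8}→1
  4 left: {3,4,7,8}→6  {4,6,7,8}→4  {5,6,7,8}→1
  5 left: {2,5,6,7,8}→1  {3,4,6,7,8}→10  {4,5,6,7,8}→5
  6 left: {1,2,5,6,7,8}→1  {2,4,5,6,7,8}→6  {3,4,5,6,7,8}→15
  7 left: {1,2,4,5,6,7,8}→7  {2,3,4,5,6,7,8}→21
  placing 0:y first → 28 extensions

28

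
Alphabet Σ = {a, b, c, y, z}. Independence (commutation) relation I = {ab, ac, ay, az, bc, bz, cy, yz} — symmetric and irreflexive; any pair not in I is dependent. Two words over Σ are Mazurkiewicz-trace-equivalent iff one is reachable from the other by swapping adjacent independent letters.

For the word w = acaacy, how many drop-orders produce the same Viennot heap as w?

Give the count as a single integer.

piece 0:a — minimal
piece 1:c — minimal
piece 2:a rests on {0:a}
piece 3:a rests on {2:a}
piece 4:c rests on {1:c}
piece 5:y — minimal
minimal pieces: {0:a, 1:c, 5:y}
ways to finish when only these pieces remain (= sum over removing one remaining piece with nothing left below it):
  1 left: {3}→1  {4}→1  {5}→1
  2 left: {1,4}→1  {2,3}→1  {3,4}→2  {3,5}→2  {4,5}→2
  3 left: {0,2,3}→1  {1,3,4}→3  {1,4,5}→3  {2,3,4}→3  {2,3,5}→3  {3,4,5}→6
  4 left: {0,2,3,4}→4  {0,2,3,5}→4  {1,2,3,4}→6  {1,3,4,5}→12  {2,3,4,5}→12
  placing 0:a first → 30 extensions
  placing 1:c first → 20 extensions
  placing 5:y first → 10 extensions
total linear extensions = 60

60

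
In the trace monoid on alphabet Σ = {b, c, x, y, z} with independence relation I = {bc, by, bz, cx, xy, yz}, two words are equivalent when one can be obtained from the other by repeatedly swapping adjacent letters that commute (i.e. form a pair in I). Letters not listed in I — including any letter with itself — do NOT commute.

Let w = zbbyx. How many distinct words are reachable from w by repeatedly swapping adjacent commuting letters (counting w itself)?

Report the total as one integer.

15

#0=z has no predecessor
#1=b has no predecessor
#2=b depends on [1:b]
#3=y has no predecessor
#4=x depends on [0:z, 2:b]
sources: [0:z, 1:b, 3:y]
N(rest) = Σ N(rest − s) over sources s of rest; N(one piece) = 1:
  size 1 → [3]=1  [4]=1
  size 2 → [0,4]=1  [2,4]=1  [3,4]=2
  size 3 → [0,2,4]=2  [0,3,4]=3  [1,2,4]=1  [2,3,4]=3
  first=0(z) contributes 4
  first=1(b) contributes 8
  first=3(y) contributes 3
|[w]| = 15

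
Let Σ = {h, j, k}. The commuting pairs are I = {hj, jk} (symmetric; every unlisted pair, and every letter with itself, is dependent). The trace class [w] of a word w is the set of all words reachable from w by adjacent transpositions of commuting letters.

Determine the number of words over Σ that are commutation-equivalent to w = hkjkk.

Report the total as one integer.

0(h) covers ∅
1(k) covers 0:h
2(j) covers ∅
3(k) covers 1:k
4(k) covers 3:k
floor of heap: 0:h, 2:j
completions by unplaced set U, small U first (add the entries for U minus each lowest piece of U):
  |U|=1: {2}:1  {4}:1
  |U|=2: {2,4}:2  {3,4}:1
  |U|=3: {1,3,4}:1  {2,3,4}:3
  start at 0(h): 4
  start at 2(j): 1
sum over floor = 5

5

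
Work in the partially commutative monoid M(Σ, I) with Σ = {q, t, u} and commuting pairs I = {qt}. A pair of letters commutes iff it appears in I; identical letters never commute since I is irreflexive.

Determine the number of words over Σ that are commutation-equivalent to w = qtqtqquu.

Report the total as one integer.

0(q) covers ∅
1(t) covers ∅
2(q) covers 0:q
3(t) covers 1:t
4(q) covers 2:q
5(q) covers 4:q
6(u) covers 3:t, 5:q
7(u) covers 6:u
floor of heap: 0:q, 1:t
completions by unplaced set U, small U first (add the entries for U minus each lowest piece of U):
  |U|=1: {7}:1
  |U|=2: {6,7}:1
  |U|=3: {3,6,7}:1  {5,6,7}:1
  |U|=4: {1,3,6,7}:1  {3,5,6,7}:2  {4,5,6,7}:1
  |U|=5: {1,3,5,6,7}:3  {2,4,5,6,7}:1  {3,4,5,6,7}:3
  |U|=6: {0,2,4,5,6,7}:1  {1,3,4,5,6,7}:6  {2,3,4,5,6,7}:4
  start at 0(q): 10
  start at 1(t): 5
sum over floor = 15

15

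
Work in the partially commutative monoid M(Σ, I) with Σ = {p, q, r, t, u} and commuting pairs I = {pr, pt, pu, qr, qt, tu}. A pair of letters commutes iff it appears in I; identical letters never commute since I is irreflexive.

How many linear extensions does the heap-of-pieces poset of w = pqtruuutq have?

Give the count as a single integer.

34

drop 0:p onto floor
drop 1:q onto {0:p}
drop 2:t onto floor
drop 3:r onto {2:t}
drop 4:u onto {1:q, 3:r}
drop 5:u onto {4:u}
drop 6:u onto {5:u}
drop 7:t onto {3:r}
drop 8:q onto {6:u}
ground layer = {0:p, 2:t}
drop-orders for the pieces not yet dropped (sum over which currently-grounded one goes next):
  1 to go: {7} 1  {8} 1
  2 to go: {6,8} 1  {7,8} 2
  3 to go: {5,6,8} 1  {6,7,8} 3
  4 to go: {4,5,6,8} 1  {5,6,7,8} 4
  5 to go: {1,4,5,6,8} 1  {4,5,6,7,8} 5
  6 to go: {0,1,4,5,6,8} 1  {1,4,5,6,7,8} 6  {3,4,5,6,7,8} 5
  7 to go: {0,1,4,5,6,7,8} 7  {1,3,4,5,6,7,8} 11  {2,3,4,5,6,7,8} 5
  if 0:p drops first: 16 orders
  if 2:t drops first: 18 orders
heap linearizations: 34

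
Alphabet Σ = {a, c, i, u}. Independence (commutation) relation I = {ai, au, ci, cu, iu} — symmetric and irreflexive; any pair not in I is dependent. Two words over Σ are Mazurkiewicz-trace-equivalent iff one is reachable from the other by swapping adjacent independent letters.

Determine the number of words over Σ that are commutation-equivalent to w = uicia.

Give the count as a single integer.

30

drop 0:u onto floor
drop 1:i onto floor
drop 2:c onto floor
drop 3:i onto {1:i}
drop 4:a onto {2:c}
ground layer = {0:u, 1:i, 2:c}
drop-orders for the pieces not yet dropped (sum over which currently-grounded one goes next):
  1 to go: {0} 1  {3} 1  {4} 1
  2 to go: {0,3} 2  {0,4} 2  {1,3} 1  {2,4} 1  {3,4} 2
  3 to go: {0,1,3} 3  {0,2,4} 3  {0,3,4} 6  {1,3,4} 3  {2,3,4} 3
  if 0:u drops first: 6 orders
  if 1:i drops first: 12 orders
  if 2:c drops first: 12 orders
heap linearizations: 30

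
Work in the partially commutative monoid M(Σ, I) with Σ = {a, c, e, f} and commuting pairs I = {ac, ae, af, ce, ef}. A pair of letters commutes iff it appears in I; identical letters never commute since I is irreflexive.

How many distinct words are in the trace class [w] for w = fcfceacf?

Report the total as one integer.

0(f) covers ∅
1(c) covers 0:f
2(f) covers 1:c
3(c) covers 2:f
4(e) covers ∅
5(a) covers ∅
6(c) covers 3:c
7(f) covers 6:c
floor of heap: 0:f, 4:e, 5:a
completions by unplaced set U, small U first (add the entries for U minus each lowest piece of U):
  |U|=1: {4}:1  {5}:1  {7}:1
  |U|=2: {4,5}:2  {4,7}:2  {5,7}:2  {6,7}:1
  |U|=3: {3,6,7}:1  {4,5,7}:6  {4,6,7}:3  {5,6,7}:3
  |U|=4: {2,3,6,7}:1  {3,4,6,7}:4  {3,5,6,7}:4  {4,5,6,7}:12
  |U|=5: {1,2,3,6,7}:1  {2,3,4,6,7}:5  {2,3,5,6,7}:5  {3,4,5,6,7}:20
  |U|=6: {0,1,2,3,6,7}:1  {1,2,3,4,6,7}:6  {1,2,3,5,6,7}:6  {2,3,4,5,6,7}:30
  start at 0(f): 42
  start at 4(e): 7
  start at 5(a): 7
sum over floor = 56

56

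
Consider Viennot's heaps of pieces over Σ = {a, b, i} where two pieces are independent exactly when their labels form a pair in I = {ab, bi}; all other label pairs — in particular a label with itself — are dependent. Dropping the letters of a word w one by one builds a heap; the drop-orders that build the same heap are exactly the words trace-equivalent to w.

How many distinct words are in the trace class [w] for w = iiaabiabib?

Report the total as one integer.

0(i) covers ∅
1(i) covers 0:i
2(a) covers 1:i
3(a) covers 2:a
4(b) covers ∅
5(i) covers 3:a
6(a) covers 5:i
7(b) covers 4:b
8(i) covers 6:a
9(b) covers 7:b
floor of heap: 0:i, 4:b
completions by unplaced set U, small U first (add the entries for U minus each lowest piece of U):
  |U|=1: {8}:1  {9}:1
  |U|=2: {6,8}:1  {7,9}:1  {8,9}:2
  |U|=3: {4,7,9}:1  {5,6,8}:1  {6,8,9}:3  {7,8,9}:3
  |U|=4: {3,5,6,8}:1  {4,7,8,9}:4  {5,6,8,9}:4  {6,7,8,9}:6
  |U|=5: {2,3,5,6,8}:1  {3,5,6,8,9}:5  {4,6,7,8,9}:10  {5,6,7,8,9}:10
  |U|=6: {1,2,3,5,6,8}:1  {2,3,5,6,8,9}:6  {3,5,6,7,8,9}:15  {4,5,6,7,8,9}:20
  |U|=7: {0,1,2,3,5,6,8}:1  {1,2,3,5,6,8,9}:7  {2,3,5,6,7,8,9}:21  {3,4,5,6,7,8,9}:35
  |U|=8: {0,1,2,3,5,6,8,9}:8  {1,2,3,5,6,7,8,9}:28  {2,3,4,5,6,7,8,9}:56
  start at 0(i): 84
  start at 4(b): 36
sum over floor = 120

120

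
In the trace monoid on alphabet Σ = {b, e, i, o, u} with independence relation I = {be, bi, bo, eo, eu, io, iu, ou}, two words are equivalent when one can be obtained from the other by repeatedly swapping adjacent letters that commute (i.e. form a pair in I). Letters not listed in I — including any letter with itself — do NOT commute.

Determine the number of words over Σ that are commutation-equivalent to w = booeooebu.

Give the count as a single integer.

1260

piece 0:b — minimal
piece 1:o — minimal
piece 2:o rests on {1:o}
piece 3:e — minimal
piece 4:o rests on {2:o}
piece 5:o rests on {4:o}
piece 6:e rests on {3:e}
piece 7:b rests on {0:b}
piece 8:u rests on {7:b}
minimal pieces: {0:b, 1:o, 3:e}
ways to finish when only these pieces remain (= sum over removing one remaining piece with nothing left below it):
  1 left: {5}→1  {6}→1  {8}→1
  2 left: {3,6}→1  {4,5}→1  {5,6}→2  {5,8}→2  {6,8}→2  {7,8}→1
  3 left: {0,7,8}→1  {2,4,5}→1  {3,5,6}→3  {3,6,8}→3  {4,5,6}→3  {4,5,8}→3  {5,6,8}→6  {5,7,8}→3  {6,7,8}→3
  4 left: {0,5,7,8}→4  {0,6,7,8}→4  {1,2,4,5}→1  {2,4,5,6}→4  {2,4,5,8}→4  {3,4,5,6}→6  {3,5,6,8}→12  {3,6,7,8}→6  {4,5,6,8}→12  {4,5,7,8}→6  {5,6,7,8}→12
  5 left: {0,3,6,7,8}→10  {0,4,5,7,8}→10  {0,5,6,7,8}→20  {1,2,4,5,6}→5  {1,2,4,5,8}→5  {2,3,4,5,6}→10  {2,4,5,6,8}→20  {2,4,5,7,8}→10  {3,4,5,6,8}→30  {3,5,6,7,8}→30  {4,5,6,7,8}→30
  6 left: {0,2,4,5,7,8}→20  {0,3,5,6,7,8}→60  {0,4,5,6,7,8}→60  {1,2,3,4,5,6}→15  {1,2,4,5,6,8}→30  {1,2,4,5,7,8}→15  {2,3,4,5,6,8}→60  {2,4,5,6,7,8}→60  {3,4,5,6,7,8}→90
  7 left: {0,1,2,4,5,7,8}→35  {0,2,4,5,6,7,8}→140  {0,3,4,5,6,7,8}→210  {1,2,3,4,5,6,8}→105  {1,2,4,5,6,7,8}→105  {2,3,4,5,6,7,8}→210
  placing 0:b first → 420 extensions
  placing 1:o first → 560 extensions
  placing 3:e first → 280 extensions
total linear extensions = 1260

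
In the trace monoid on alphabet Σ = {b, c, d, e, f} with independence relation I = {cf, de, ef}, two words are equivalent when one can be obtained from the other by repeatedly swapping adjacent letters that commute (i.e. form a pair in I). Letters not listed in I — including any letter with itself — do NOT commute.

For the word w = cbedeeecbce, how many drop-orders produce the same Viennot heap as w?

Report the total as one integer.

5

0(c) covers ∅
1(b) covers 0:c
2(e) covers 1:b
3(d) covers 1:b
4(e) covers 2:e
5(e) covers 4:e
6(e) covers 5:e
7(c) covers 3:d, 6:e
8(b) covers 7:c
9(c) covers 8:b
10(e) covers 9:c
floor of heap: 0:c
completions by unplaced set U, small U first (add the entries for U minus each lowest piece of U):
  |U|=1: {10}:1
  |U|=2: {9,10}:1
  |U|=3: {8,9,10}:1
  |U|=4: {7,8,9,10}:1
  |U|=5: {3,7,8,9,10}:1  {6,7,8,9,10}:1
  |U|=6: {3,6,7,8,9,10}:2  {5,6,7,8,9,10}:1
  |U|=7: {3,5,6,7,8,9,10}:3  {4,5,6,7,8,9,10}:1
  |U|=8: {2,4,5,6,7,8,9,10}:1  {3,4,5,6,7,8,9,10}:4
  |U|=9: {2,3,4,5,6,7,8,9,10}:5
  start at 0(c): 5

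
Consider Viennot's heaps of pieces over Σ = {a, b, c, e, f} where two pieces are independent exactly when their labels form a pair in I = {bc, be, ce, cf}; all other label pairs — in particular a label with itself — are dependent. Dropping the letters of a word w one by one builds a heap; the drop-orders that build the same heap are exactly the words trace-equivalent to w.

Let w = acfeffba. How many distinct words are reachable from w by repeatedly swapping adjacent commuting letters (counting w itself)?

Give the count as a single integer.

piece 0:a — minimal
piece 1:c rests on {0:a}
piece 2:f rests on {0:a}
piece 3:e rests on {2:f}
piece 4:f rests on {3:e}
piece 5:f rests on {4:f}
piece 6:b rests on {5:f}
piece 7:a rests on {1:c, 6:b}
minimal pieces: {0:a}
ways to finish when only these pieces remain (= sum over removing one remaining piece with nothing left below it):
  1 left: {7}→1
  2 left: {1,7}→1  {6,7}→1
  3 left: {1,6,7}→2  {5,6,7}→1
  4 left: {1,5,6,7}→3  {4,5,6,7}→1
  5 left: {1,4,5,6,7}→4  {3,4,5,6,7}→1
  6 left: {1,3,4,5,6,7}→5  {2,3,4,5,6,7}→1
  placing 0:a first → 6 extensions

6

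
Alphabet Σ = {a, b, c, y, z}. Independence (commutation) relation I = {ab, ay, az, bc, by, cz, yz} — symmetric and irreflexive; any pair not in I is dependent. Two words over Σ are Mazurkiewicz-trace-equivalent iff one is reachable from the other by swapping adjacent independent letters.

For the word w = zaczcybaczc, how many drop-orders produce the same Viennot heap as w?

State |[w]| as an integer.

0(z) covers ∅
1(a) covers ∅
2(c) covers 1:a
3(z) covers 0:z
4(c) covers 2:c
5(y) covers 4:c
6(b) covers 3:z
7(a) covers 4:c
8(c) covers 5:y, 7:a
9(z) covers 6:b
10(c) covers 8:c
floor of heap: 0:z, 1:a
completions by unplaced set U, small U first (add the entries for U minus each lowest piece of U):
  |U|=1: {9}:1  {10}:1
  |U|=2: {6,9}:1  {8,10}:1  {9,10}:2
  |U|=3: {3,6,9}:1  {5,8,10}:1  {6,9,10}:3  {7,8,10}:1  {8,9,10}:3
  |U|=4: {0,3,6,9}:1  {3,6,9,10}:4  {5,7,8,10}:2  {5,8,9,10}:4  {6,8,9,10}:6  {7,8,9,10}:4
  |U|=5: {0,3,6,9,10}:5  {3,6,8,9,10}:10  {4,5,7,8,10}:2  {5,6,8,9,10}:10  {5,7,8,9,10}:10  {6,7,8,9,10}:10
  |U|=6: {0,3,6,8,9,10}:15  {2,4,5,7,8,10}:2  {3,5,6,8,9,10}:20  {3,6,7,8,9,10}:20  {4,5,7,8,9,10}:12  {5,6,7,8,9,10}:30
  |U|=7: {0,3,5,6,8,9,10}:35  {0,3,6,7,8,9,10}:35  {1,2,4,5,7,8,10}:2  {2,4,5,7,8,9,10}:14  {3,5,6,7,8,9,10}:70  {4,5,6,7,8,9,10}:42
  |U|=8: {0,3,5,6,7,8,9,10}:140  {1,2,4,5,7,8,9,10}:16  {2,4,5,6,7,8,9,10}:56  {3,4,5,6,7,8,9,10}:112
  |U|=9: {0,3,4,5,6,7,8,9,10}:252  {1,2,4,5,6,7,8,9,10}:72  {2,3,4,5,6,7,8,9,10}:168
  start at 0(z): 240
  start at 1(a): 420
sum over floor = 660

660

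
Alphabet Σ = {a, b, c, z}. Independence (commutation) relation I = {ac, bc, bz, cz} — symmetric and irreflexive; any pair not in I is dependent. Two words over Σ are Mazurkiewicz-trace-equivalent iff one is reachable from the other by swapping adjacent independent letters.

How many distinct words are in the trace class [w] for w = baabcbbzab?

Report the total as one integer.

piece 0:b — minimal
piece 1:a rests on {0:b}
piece 2:a rests on {1:a}
piece 3:b rests on {2:a}
piece 4:c — minimal
piece 5:b rests on {3:b}
piece 6:b rests on {5:b}
piece 7:z rests on {2:a}
piece 8:a rests on {6:b, 7:z}
piece 9:b rests on {8:a}
minimal pieces: {0:b, 4:c}
ways to finish when only these pieces remain (= sum over removing one remaining piece with nothing left below it):
  1 left: {4}→1  {9}→1
  2 left: {4,9}→2  {8,9}→1
  3 left: {4,8,9}→3  {6,8,9}→1  {7,8,9}→1
  4 left: {4,6,8,9}→4  {4,7,8,9}→4  {5,6,8,9}→1  {6,7,8,9}→2
  5 left: {3,5,6,8,9}→1  {4,5,6,8,9}→5  {4,6,7,8,9}→10  {5,6,7,8,9}→3
  6 left: {3,4,5,6,8,9}→6  {3,5,6,7,8,9}→4  {4,5,6,7,8,9}→18
  7 left: {2,3,5,6,7,8,9}→4  {3,4,5,6,7,8,9}→28
  8 left: {1,2,3,5,6,7,8,9}→4  {2,3,4,5,6,7,8,9}→32
  placing 0:b first → 36 extensions
  placing 4:c first → 4 extensions
total linear extensions = 40

40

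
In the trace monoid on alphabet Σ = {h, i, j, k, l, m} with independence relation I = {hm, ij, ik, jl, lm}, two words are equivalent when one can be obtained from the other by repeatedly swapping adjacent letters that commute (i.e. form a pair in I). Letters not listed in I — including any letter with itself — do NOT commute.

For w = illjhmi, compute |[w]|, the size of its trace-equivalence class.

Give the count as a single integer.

piece 0:i — minimal
piece 1:l rests on {0:i}
piece 2:l rests on {1:l}
piece 3:j — minimal
piece 4:h rests on {2:l, 3:j}
piece 5:m rests on {0:i, 3:j}
piece 6:i rests on {4:h, 5:m}
minimal pieces: {0:i, 3:j}
ways to finish when only these pieces remain (= sum over removing one remaining piece with nothing left below it):
  1 left: {6}→1
  2 left: {4,6}→1  {5,6}→1
  3 left: {2,4,6}→1  {4,5,6}→2
  4 left: {1,2,4,6}→1  {2,4,5,6}→3  {3,4,5,6}→2
  5 left: {1,2,4,5,6}→4  {2,3,4,5,6}→5
  placing 0:i first → 9 extensions
  placing 3:j first → 4 extensions
total linear extensions = 13

13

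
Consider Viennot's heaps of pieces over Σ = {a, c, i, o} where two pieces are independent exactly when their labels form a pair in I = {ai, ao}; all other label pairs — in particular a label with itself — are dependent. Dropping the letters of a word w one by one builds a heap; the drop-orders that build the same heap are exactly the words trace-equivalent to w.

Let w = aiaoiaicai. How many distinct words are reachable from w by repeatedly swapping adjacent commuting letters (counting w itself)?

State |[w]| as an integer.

70

#0=a has no predecessor
#1=i has no predecessor
#2=a depends on [0:a]
#3=o depends on [1:i]
#4=i depends on [3:o]
#5=a depends on [2:a]
#6=i depends on [4:i]
#7=c depends on [5:a, 6:i]
#8=a depends on [7:c]
#9=i depends on [7:c]
sources: [0:a, 1:i]
N(rest) = Σ N(rest − s) over sources s of rest; N(one piece) = 1:
  size 1 → [8]=1  [9]=1
  size 2 → [8,9]=2
  size 3 → [7,8,9]=2
  size 4 → [5,7,8,9]=2  [6,7,8,9]=2
  size 5 → [2,5,7,8,9]=2  [4,6,7,8,9]=2  [5,6,7,8,9]=4
  size 6 → [0,2,5,7,8,9]=2  [2,5,6,7,8,9]=6  [3,4,6,7,8,9]=2  [4,5,6,7,8,9]=6
  size 7 → [0,2,5,6,7,8,9]=8  [1,3,4,6,7,8,9]=2  [2,4,5,6,7,8,9]=12  [3,4,5,6,7,8,9]=8
  size 8 → [0,2,4,5,6,7,8,9]=20  [1,3,4,5,6,7,8,9]=10  [2,3,4,5,6,7,8,9]=20
  first=0(a) contributes 30
  first=1(i) contributes 40
|[w]| = 70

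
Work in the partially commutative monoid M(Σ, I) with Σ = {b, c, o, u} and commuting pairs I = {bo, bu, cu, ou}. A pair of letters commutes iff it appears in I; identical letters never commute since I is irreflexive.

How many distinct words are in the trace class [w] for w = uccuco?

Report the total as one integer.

0(u) covers ∅
1(c) covers ∅
2(c) covers 1:c
3(u) covers 0:u
4(c) covers 2:c
5(o) covers 4:c
floor of heap: 0:u, 1:c
completions by unplaced set U, small U first (add the entries for U minus each lowest piece of U):
  |U|=1: {3}:1  {5}:1
  |U|=2: {0,3}:1  {3,5}:2  {4,5}:1
  |U|=3: {0,3,5}:3  {2,4,5}:1  {3,4,5}:3
  |U|=4: {0,3,4,5}:6  {1,2,4,5}:1  {2,3,4,5}:4
  start at 0(u): 5
  start at 1(c): 10
sum over floor = 15

15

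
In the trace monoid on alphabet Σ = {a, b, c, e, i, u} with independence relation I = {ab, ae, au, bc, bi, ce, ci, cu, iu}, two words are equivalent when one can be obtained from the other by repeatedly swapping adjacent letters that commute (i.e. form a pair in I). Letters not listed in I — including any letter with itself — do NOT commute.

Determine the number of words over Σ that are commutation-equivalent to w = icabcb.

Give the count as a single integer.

#0=i has no predecessor
#1=c has no predecessor
#2=a depends on [0:i, 1:c]
#3=b has no predecessor
#4=c depends on [2:a]
#5=b depends on [3:b]
sources: [0:i, 1:c, 3:b]
N(rest) = Σ N(rest − s) over sources s of rest; N(one piece) = 1:
  size 1 → [4]=1  [5]=1
  size 2 → [2,4]=1  [3,5]=1  [4,5]=2
  size 3 → [0,2,4]=1  [1,2,4]=1  [2,4,5]=3  [3,4,5]=3
  size 4 → [0,1,2,4]=2  [0,2,4,5]=4  [1,2,4,5]=4  [2,3,4,5]=6
  first=0(i) contributes 10
  first=1(c) contributes 10
  first=3(b) contributes 10
|[w]| = 30

30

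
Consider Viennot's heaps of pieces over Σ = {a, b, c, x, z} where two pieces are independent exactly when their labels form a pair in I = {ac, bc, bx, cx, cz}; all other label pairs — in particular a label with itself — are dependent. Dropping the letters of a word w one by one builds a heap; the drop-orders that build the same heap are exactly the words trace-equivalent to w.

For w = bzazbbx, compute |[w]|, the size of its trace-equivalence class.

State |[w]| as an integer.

3

piece 0:b — minimal
piece 1:z rests on {0:b}
piece 2:a rests on {1:z}
piece 3:z rests on {2:a}
piece 4:b rests on {3:z}
piece 5:b rests on {4:b}
piece 6:x rests on {3:z}
minimal pieces: {0:b}
ways to finish when only these pieces remain (= sum over removing one remaining piece with nothing left below it):
  1 left: {5}→1  {6}→1
  2 left: {4,5}→1  {5,6}→2
  3 left: {4,5,6}→3
  4 left: {3,4,5,6}→3
  5 left: {2,3,4,5,6}→3
  placing 0:b first → 3 extensions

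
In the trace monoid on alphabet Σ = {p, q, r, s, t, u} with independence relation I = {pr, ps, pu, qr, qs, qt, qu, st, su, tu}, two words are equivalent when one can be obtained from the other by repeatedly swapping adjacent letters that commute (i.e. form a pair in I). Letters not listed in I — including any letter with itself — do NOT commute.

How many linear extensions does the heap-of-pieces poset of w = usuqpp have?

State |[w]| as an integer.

piece 0:u — minimal
piece 1:s — minimal
piece 2:u rests on {0:u}
piece 3:q — minimal
piece 4:p rests on {3:q}
piece 5:p rests on {4:p}
minimal pieces: {0:u, 1:s, 3:q}
ways to finish when only these pieces remain (= sum over removing one remaining piece with nothing left below it):
  1 left: {1}→1  {2}→1  {5}→1
  2 left: {0,2}→1  {1,2}→2  {1,5}→2  {2,5}→2  {4,5}→1
  3 left: {0,1,2}→3  {0,2,5}→3  {1,2,5}→6  {1,4,5}→3  {2,4,5}→3  {3,4,5}→1
  4 left: {0,1,2,5}→12  {0,2,4,5}→6  {1,2,4,5}→12  {1,3,4,5}→4  {2,3,4,5}→4
  placing 0:u first → 20 extensions
  placing 1:s first → 10 extensions
  placing 3:q first → 30 extensions
total linear extensions = 60

60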